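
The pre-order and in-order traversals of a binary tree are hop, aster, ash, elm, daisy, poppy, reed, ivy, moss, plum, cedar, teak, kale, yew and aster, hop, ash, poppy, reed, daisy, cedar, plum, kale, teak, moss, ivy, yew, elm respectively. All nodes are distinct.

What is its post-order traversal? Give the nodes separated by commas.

The first element of pre-order is the root; it splits in-order into left and right subtrees.
Root hop: left subtree has 1 node {aster}, right has 12 {ash, poppy, reed, daisy, cedar, plum, kale, teak, moss, ivy, yew, elm}.
  Root ash: left subtree has 0 nodes { }, right has 11 {poppy, reed, daisy, cedar, plum, kale, teak, moss, ivy, yew, elm}.
    Root elm: left subtree has 10 nodes {poppy, reed, daisy, cedar, plum, kale, teak, moss, ivy, yew}, right has 0 { }.
      Root daisy: left subtree has 2 nodes {poppy, reed}, right has 7 {cedar, plum, kale, teak, moss, ivy, yew}.
        Root poppy: left subtree has 0 nodes { }, right has 1 {reed}.
        Root ivy: left subtree has 5 nodes {cedar, plum, kale, teak, moss}, right has 1 {yew}.
          Root moss: left subtree has 4 nodes {cedar, plum, kale, teak}, right has 0 { }.
            Root plum: left subtree has 1 node {cedar}, right has 2 {kale, teak}.
              Root teak: left subtree has 1 node {kale}, right has 0 { }.

aster, reed, poppy, cedar, kale, teak, plum, moss, yew, ivy, daisy, elm, ash, hop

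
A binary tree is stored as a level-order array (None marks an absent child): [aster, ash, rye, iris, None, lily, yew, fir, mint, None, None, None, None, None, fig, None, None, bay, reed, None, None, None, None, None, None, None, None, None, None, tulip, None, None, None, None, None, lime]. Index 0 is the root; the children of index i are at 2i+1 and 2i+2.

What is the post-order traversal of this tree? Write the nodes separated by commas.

fir, lime, bay, reed, mint, iris, ash, lily, tulip, fig, yew, rye, aster

Post-order visits the left subtree, then the right subtree, then the node.
At aster: go left to ash.
  At ash: go left to iris.
    At iris: go left to fir.
      fir is a leaf — visit fir.
    At iris: go right to mint.
      At mint: go left to bay.
        At bay: go left to lime.
          lime is a leaf — visit lime.
        At bay: no right child.
        Visit bay.
      At mint: go right to reed.
        reed is a leaf — visit reed.
      Visit mint.
    Visit iris.
  At ash: no right child.
  Visit ash.
At aster: go right to rye.
  At rye: go left to lily.
    lily is a leaf — visit lily.
  At rye: go right to yew.
    At yew: no left child.
    At yew: go right to fig.
      At fig: go left to tulip.
        tulip is a leaf — visit tulip.
      At fig: no right child.
      Visit fig.
    Visit yew.
  Visit rye.
Visit aster.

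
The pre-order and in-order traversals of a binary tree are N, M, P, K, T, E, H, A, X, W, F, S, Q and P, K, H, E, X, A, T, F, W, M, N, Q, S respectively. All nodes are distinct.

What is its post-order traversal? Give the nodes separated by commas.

H, X, A, E, F, W, T, K, P, M, Q, S, N

The first element of pre-order is the root; it splits in-order into left and right subtrees.
Root N: left subtree has 10 nodes {P, K, H, E, X, A, T, F, W, M}, right has 2 {Q, S}.
  Root M: left subtree has 9 nodes {P, K, H, E, X, A, T, F, W}, right has 0 { }.
    Root P: left subtree has 0 nodes { }, right has 8 {K, H, E, X, A, T, F, W}.
      Root K: left subtree has 0 nodes { }, right has 7 {H, E, X, A, T, F, W}.
        Root T: left subtree has 4 nodes {H, E, X, A}, right has 2 {F, W}.
          Root E: left subtree has 1 node {H}, right has 2 {X, A}.
            Root A: left subtree has 1 node {X}, right has 0 { }.
          Root W: left subtree has 1 node {F}, right has 0 { }.
  Root S: left subtree has 1 node {Q}, right has 0 { }.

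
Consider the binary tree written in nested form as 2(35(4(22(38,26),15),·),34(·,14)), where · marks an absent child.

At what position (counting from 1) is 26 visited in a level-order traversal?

9

Level-order visits nodes level by level from the root, left to right within each level.
Level 0: 2
Level 1: 35, 34
Level 2: 4, 14
Level 3: 22, 15
Level 4: 38, 26
Full level-order sequence: 2, 35, 34, 4, 14, 22, 15, 38, 26.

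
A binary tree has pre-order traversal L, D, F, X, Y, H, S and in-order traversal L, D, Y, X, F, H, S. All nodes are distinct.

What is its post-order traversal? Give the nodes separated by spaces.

Y X S H F D L

The first element of pre-order is the root; it splits in-order into left and right subtrees.
Root L: left subtree has 0 nodes { }, right has 6 {D, Y, X, F, H, S}.
  Root D: left subtree has 0 nodes { }, right has 5 {Y, X, F, H, S}.
    Root F: left subtree has 2 nodes {Y, X}, right has 2 {H, S}.
      Root X: left subtree has 1 node {Y}, right has 0 { }.
      Root H: left subtree has 0 nodes { }, right has 1 {S}.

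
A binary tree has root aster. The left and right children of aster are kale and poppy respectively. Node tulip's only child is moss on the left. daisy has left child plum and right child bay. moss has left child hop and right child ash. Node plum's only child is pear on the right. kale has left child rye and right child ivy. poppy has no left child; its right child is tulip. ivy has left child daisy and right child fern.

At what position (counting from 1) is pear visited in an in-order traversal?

4

In-order visits the left subtree, then the node, then the right subtree.
At aster: go left to kale.
  At kale: go left to rye.
    rye is a leaf — visit rye.
  Visit kale.
  At kale: go right to ivy.
    At ivy: go left to daisy.
      At daisy: go left to plum.
        At plum: no left child.
        Visit plum.
        At plum: go right to pear.
          pear is a leaf — visit pear.
      Visit daisy.
      At daisy: go right to bay.
        bay is a leaf — visit bay.
    Visit ivy.
    At ivy: go right to fern.
      fern is a leaf — visit fern.
Visit aster.
At aster: go right to poppy.
  At poppy: no left child.
  Visit poppy.
  At poppy: go right to tulip.
    At tulip: go left to moss.
      At moss: go left to hop.
        hop is a leaf — visit hop.
      Visit moss.
      At moss: go right to ash.
        ash is a leaf — visit ash.
    Visit tulip.
    At tulip: no right child.
Full in-order sequence: rye, kale, plum, pear, daisy, bay, ivy, fern, aster, poppy, hop, moss, ash, tulip.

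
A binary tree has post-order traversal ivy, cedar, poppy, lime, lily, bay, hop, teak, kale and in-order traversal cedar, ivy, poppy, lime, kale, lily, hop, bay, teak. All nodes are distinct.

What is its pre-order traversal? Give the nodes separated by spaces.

The last element of post-order is the root; it splits in-order into left and right subtrees.
Root kale: left subtree has 4 nodes {cedar, ivy, poppy, lime}, right has 4 {lily, hop, bay, teak}.
  Root lime: left subtree has 3 nodes {cedar, ivy, poppy}, right has 0 { }.
    Root poppy: left subtree has 2 nodes {cedar, ivy}, right has 0 { }.
      Root cedar: left subtree has 0 nodes { }, right has 1 {ivy}.
  Root teak: left subtree has 3 nodes {lily, hop, bay}, right has 0 { }.
    Root hop: left subtree has 1 node {lily}, right has 1 {bay}.

kale lime poppy cedar ivy teak hop lily bay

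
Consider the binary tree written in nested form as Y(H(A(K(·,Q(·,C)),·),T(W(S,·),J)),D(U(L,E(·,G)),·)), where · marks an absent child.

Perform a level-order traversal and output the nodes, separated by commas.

Level-order visits nodes level by level from the root, left to right within each level.
Level 0: Y
Level 1: H, D
Level 2: A, T, U
Level 3: K, W, J, L, E
Level 4: Q, S, G
Level 5: C

Y, H, D, A, T, U, K, W, J, L, E, Q, S, G, C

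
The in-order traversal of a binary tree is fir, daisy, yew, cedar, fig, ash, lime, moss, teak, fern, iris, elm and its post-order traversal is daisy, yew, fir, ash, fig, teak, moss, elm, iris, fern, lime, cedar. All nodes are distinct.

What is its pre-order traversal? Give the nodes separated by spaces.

The last element of post-order is the root; it splits in-order into left and right subtrees.
Root cedar: left subtree has 3 nodes {fir, daisy, yew}, right has 8 {fig, ash, lime, moss, teak, fern, iris, elm}.
  Root fir: left subtree has 0 nodes { }, right has 2 {daisy, yew}.
    Root yew: left subtree has 1 node {daisy}, right has 0 { }.
  Root lime: left subtree has 2 nodes {fig, ash}, right has 5 {moss, teak, fern, iris, elm}.
    Root fig: left subtree has 0 nodes { }, right has 1 {ash}.
    Root fern: left subtree has 2 nodes {moss, teak}, right has 2 {iris, elm}.
      Root moss: left subtree has 0 nodes { }, right has 1 {teak}.
      Root iris: left subtree has 0 nodes { }, right has 1 {elm}.

cedar fir yew daisy lime fig ash fern moss teak iris elm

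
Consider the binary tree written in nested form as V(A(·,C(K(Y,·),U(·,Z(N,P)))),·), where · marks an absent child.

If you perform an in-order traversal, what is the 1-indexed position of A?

1

In-order visits the left subtree, then the node, then the right subtree.
At V: go left to A.
  At A: no left child.
  Visit A.
  At A: go right to C.
    At C: go left to K.
      At K: go left to Y.
        Y is a leaf — visit Y.
      Visit K.
      At K: no right child.
    Visit C.
    At C: go right to U.
      At U: no left child.
      Visit U.
      At U: go right to Z.
        At Z: go left to N.
          N is a leaf — visit N.
        Visit Z.
        At Z: go right to P.
          P is a leaf — visit P.
Visit V.
At V: no right child.
Full in-order sequence: A, Y, K, C, U, N, Z, P, V.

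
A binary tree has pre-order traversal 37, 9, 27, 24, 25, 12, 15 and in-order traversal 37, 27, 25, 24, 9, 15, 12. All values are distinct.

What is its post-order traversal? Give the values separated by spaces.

25 24 27 15 12 9 37

The first element of pre-order is the root; it splits in-order into left and right subtrees.
Root 37: left subtree has 0 nodes { }, right has 6 {27, 25, 24, 9, 15, 12}.
  Root 9: left subtree has 3 nodes {27, 25, 24}, right has 2 {15, 12}.
    Root 27: left subtree has 0 nodes { }, right has 2 {25, 24}.
      Root 24: left subtree has 1 node {25}, right has 0 { }.
    Root 12: left subtree has 1 node {15}, right has 0 { }.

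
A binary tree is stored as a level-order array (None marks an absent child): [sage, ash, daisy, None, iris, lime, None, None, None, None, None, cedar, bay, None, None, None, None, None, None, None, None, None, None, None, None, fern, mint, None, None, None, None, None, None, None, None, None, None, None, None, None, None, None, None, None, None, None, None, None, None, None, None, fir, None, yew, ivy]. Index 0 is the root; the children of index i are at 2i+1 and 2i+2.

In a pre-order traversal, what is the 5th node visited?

lime

Pre-order visits the node, then its left subtree, then its right subtree.
Visit sage.
At sage: go left to ash.
  Visit ash.
  At ash: no left child.
  At ash: go right to iris.
    iris is a leaf — visit iris.
At sage: go right to daisy.
  Visit daisy.
  At daisy: go left to lime.
    Visit lime.
    At lime: go left to cedar.
      cedar is a leaf — visit cedar.
    At lime: go right to bay.
      Visit bay.
      At bay: go left to fern.
        Visit fern.
        At fern: go left to fir.
          fir is a leaf — visit fir.
        At fern: no right child.
      At bay: go right to mint.
        Visit mint.
        At mint: go left to yew.
          yew is a leaf — visit yew.
        At mint: go right to ivy.
          ivy is a leaf — visit ivy.
  At daisy: no right child.
Full pre-order sequence: sage, ash, iris, daisy, lime, cedar, bay, fern, fir, mint, yew, ivy.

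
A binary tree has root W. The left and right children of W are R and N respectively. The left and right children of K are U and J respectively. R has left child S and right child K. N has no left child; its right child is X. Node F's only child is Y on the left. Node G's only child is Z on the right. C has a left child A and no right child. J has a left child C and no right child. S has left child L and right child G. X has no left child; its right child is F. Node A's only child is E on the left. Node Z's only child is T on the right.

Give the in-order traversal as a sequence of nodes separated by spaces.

L S G Z T R U K E A C J W N X Y F

In-order visits the left subtree, then the node, then the right subtree.
At W: go left to R.
  At R: go left to S.
    At S: go left to L.
      L is a leaf — visit L.
    Visit S.
    At S: go right to G.
      At G: no left child.
      Visit G.
      At G: go right to Z.
        At Z: no left child.
        Visit Z.
        At Z: go right to T.
          T is a leaf — visit T.
  Visit R.
  At R: go right to K.
    At K: go left to U.
      U is a leaf — visit U.
    Visit K.
    At K: go right to J.
      At J: go left to C.
        At C: go left to A.
          At A: go left to E.
            E is a leaf — visit E.
          Visit A.
          At A: no right child.
        Visit C.
        At C: no right child.
      Visit J.
      At J: no right child.
Visit W.
At W: go right to N.
  At N: no left child.
  Visit N.
  At N: go right to X.
    At X: no left child.
    Visit X.
    At X: go right to F.
      At F: go left to Y.
        Y is a leaf — visit Y.
      Visit F.
      At F: no right child.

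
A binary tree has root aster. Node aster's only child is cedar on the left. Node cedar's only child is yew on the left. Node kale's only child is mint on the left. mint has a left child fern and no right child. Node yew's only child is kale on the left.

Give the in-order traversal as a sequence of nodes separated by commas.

fern, mint, kale, yew, cedar, aster

In-order visits the left subtree, then the node, then the right subtree.
At aster: go left to cedar.
  At cedar: go left to yew.
    At yew: go left to kale.
      At kale: go left to mint.
        At mint: go left to fern.
          fern is a leaf — visit fern.
        Visit mint.
        At mint: no right child.
      Visit kale.
      At kale: no right child.
    Visit yew.
    At yew: no right child.
  Visit cedar.
  At cedar: no right child.
Visit aster.
At aster: no right child.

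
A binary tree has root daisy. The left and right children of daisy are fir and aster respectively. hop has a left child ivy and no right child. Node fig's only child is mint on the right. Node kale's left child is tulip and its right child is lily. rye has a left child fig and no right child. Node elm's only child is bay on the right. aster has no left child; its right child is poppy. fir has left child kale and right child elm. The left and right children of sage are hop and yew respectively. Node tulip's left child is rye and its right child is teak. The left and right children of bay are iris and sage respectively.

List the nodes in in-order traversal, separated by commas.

In-order visits the left subtree, then the node, then the right subtree.
At daisy: go left to fir.
  At fir: go left to kale.
    At kale: go left to tulip.
      At tulip: go left to rye.
        At rye: go left to fig.
          At fig: no left child.
          Visit fig.
          At fig: go right to mint.
            mint is a leaf — visit mint.
        Visit rye.
        At rye: no right child.
      Visit tulip.
      At tulip: go right to teak.
        teak is a leaf — visit teak.
    Visit kale.
    At kale: go right to lily.
      lily is a leaf — visit lily.
  Visit fir.
  At fir: go right to elm.
    At elm: no left child.
    Visit elm.
    At elm: go right to bay.
      At bay: go left to iris.
        iris is a leaf — visit iris.
      Visit bay.
      At bay: go right to sage.
        At sage: go left to hop.
          At hop: go left to ivy.
            ivy is a leaf — visit ivy.
          Visit hop.
          At hop: no right child.
        Visit sage.
        At sage: go right to yew.
          yew is a leaf — visit yew.
Visit daisy.
At daisy: go right to aster.
  At aster: no left child.
  Visit aster.
  At aster: go right to poppy.
    poppy is a leaf — visit poppy.

fig, mint, rye, tulip, teak, kale, lily, fir, elm, iris, bay, ivy, hop, sage, yew, daisy, aster, poppy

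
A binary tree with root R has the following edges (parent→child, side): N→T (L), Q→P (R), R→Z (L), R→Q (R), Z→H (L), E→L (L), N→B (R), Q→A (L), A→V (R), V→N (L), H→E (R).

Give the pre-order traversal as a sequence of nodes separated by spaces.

R Z H E L Q A V N T B P

Pre-order visits the node, then its left subtree, then its right subtree.
Visit R.
At R: go left to Z.
  Visit Z.
  At Z: go left to H.
    Visit H.
    At H: no left child.
    At H: go right to E.
      Visit E.
      At E: go left to L.
        L is a leaf — visit L.
      At E: no right child.
  At Z: no right child.
At R: go right to Q.
  Visit Q.
  At Q: go left to A.
    Visit A.
    At A: no left child.
    At A: go right to V.
      Visit V.
      At V: go left to N.
        Visit N.
        At N: go left to T.
          T is a leaf — visit T.
        At N: go right to B.
          B is a leaf — visit B.
      At V: no right child.
  At Q: go right to P.
    P is a leaf — visit P.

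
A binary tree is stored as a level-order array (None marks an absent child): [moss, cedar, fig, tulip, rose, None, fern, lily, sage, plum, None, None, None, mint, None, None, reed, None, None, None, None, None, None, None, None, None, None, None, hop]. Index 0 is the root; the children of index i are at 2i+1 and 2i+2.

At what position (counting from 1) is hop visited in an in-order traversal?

11

In-order visits the left subtree, then the node, then the right subtree.
At moss: go left to cedar.
  At cedar: go left to tulip.
    At tulip: go left to lily.
      At lily: no left child.
      Visit lily.
      At lily: go right to reed.
        reed is a leaf — visit reed.
    Visit tulip.
    At tulip: go right to sage.
      sage is a leaf — visit sage.
  Visit cedar.
  At cedar: go right to rose.
    At rose: go left to plum.
      plum is a leaf — visit plum.
    Visit rose.
    At rose: no right child.
Visit moss.
At moss: go right to fig.
  At fig: no left child.
  Visit fig.
  At fig: go right to fern.
    At fern: go left to mint.
      At mint: no left child.
      Visit mint.
      At mint: go right to hop.
        hop is a leaf — visit hop.
    Visit fern.
    At fern: no right child.
Full in-order sequence: lily, reed, tulip, sage, cedar, plum, rose, moss, fig, mint, hop, fern.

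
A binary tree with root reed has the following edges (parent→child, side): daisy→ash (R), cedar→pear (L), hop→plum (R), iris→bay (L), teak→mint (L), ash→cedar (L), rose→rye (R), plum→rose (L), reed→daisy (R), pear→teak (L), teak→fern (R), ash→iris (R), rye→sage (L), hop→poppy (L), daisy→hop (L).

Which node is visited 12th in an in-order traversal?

pear

In-order visits the left subtree, then the node, then the right subtree.
At reed: no left child.
Visit reed.
At reed: go right to daisy.
  At daisy: go left to hop.
    At hop: go left to poppy.
      poppy is a leaf — visit poppy.
    Visit hop.
    At hop: go right to plum.
      At plum: go left to rose.
        At rose: no left child.
        Visit rose.
        At rose: go right to rye.
          At rye: go left to sage.
            sage is a leaf — visit sage.
          Visit rye.
          At rye: no right child.
      Visit plum.
      At plum: no right child.
  Visit daisy.
  At daisy: go right to ash.
    At ash: go left to cedar.
      At cedar: go left to pear.
        At pear: go left to teak.
          At teak: go left to mint.
            mint is a leaf — visit mint.
          Visit teak.
          At teak: go right to fern.
            fern is a leaf — visit fern.
        Visit pear.
        At pear: no right child.
      Visit cedar.
      At cedar: no right child.
    Visit ash.
    At ash: go right to iris.
      At iris: go left to bay.
        bay is a leaf — visit bay.
      Visit iris.
      At iris: no right child.
Full in-order sequence: reed, poppy, hop, rose, sage, rye, plum, daisy, mint, teak, fern, pear, cedar, ash, bay, iris.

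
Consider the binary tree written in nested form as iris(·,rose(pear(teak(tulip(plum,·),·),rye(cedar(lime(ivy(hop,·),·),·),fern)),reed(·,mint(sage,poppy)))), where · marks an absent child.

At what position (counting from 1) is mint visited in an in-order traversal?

In-order visits the left subtree, then the node, then the right subtree.
At iris: no left child.
Visit iris.
At iris: go right to rose.
  At rose: go left to pear.
    At pear: go left to teak.
      At teak: go left to tulip.
        At tulip: go left to plum.
          plum is a leaf — visit plum.
        Visit tulip.
        At tulip: no right child.
      Visit teak.
      At teak: no right child.
    Visit pear.
    At pear: go right to rye.
      At rye: go left to cedar.
        At cedar: go left to lime.
          At lime: go left to ivy.
            At ivy: go left to hop.
              hop is a leaf — visit hop.
            Visit ivy.
            At ivy: no right child.
          Visit lime.
          At lime: no right child.
        Visit cedar.
        At cedar: no right child.
      Visit rye.
      At rye: go right to fern.
        fern is a leaf — visit fern.
  Visit rose.
  At rose: go right to reed.
    At reed: no left child.
    Visit reed.
    At reed: go right to mint.
      At mint: go left to sage.
        sage is a leaf — visit sage.
      Visit mint.
      At mint: go right to poppy.
        poppy is a leaf — visit poppy.
Full in-order sequence: iris, plum, tulip, teak, pear, hop, ivy, lime, cedar, rye, fern, rose, reed, sage, mint, poppy.

15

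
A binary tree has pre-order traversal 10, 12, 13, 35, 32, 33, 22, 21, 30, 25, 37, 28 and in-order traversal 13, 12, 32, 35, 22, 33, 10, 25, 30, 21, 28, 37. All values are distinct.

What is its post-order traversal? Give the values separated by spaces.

13 32 22 33 35 12 25 30 28 37 21 10

The first element of pre-order is the root; it splits in-order into left and right subtrees.
Root 10: left subtree has 6 nodes {13, 12, 32, 35, 22, 33}, right has 5 {25, 30, 21, 28, 37}.
  Root 12: left subtree has 1 node {13}, right has 4 {32, 35, 22, 33}.
    Root 35: left subtree has 1 node {32}, right has 2 {22, 33}.
      Root 33: left subtree has 1 node {22}, right has 0 { }.
  Root 21: left subtree has 2 nodes {25, 30}, right has 2 {28, 37}.
    Root 30: left subtree has 1 node {25}, right has 0 { }.
    Root 37: left subtree has 1 node {28}, right has 0 { }.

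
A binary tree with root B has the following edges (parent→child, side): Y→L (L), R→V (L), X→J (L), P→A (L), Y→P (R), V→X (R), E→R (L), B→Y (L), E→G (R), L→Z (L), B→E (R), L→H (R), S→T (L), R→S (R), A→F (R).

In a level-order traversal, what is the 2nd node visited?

Level-order visits nodes level by level from the root, left to right within each level.
Level 0: B
Level 1: Y, E
Level 2: L, P, R, G
Level 3: Z, H, A, V, S
Level 4: F, X, T
Level 5: J
Full level-order sequence: B, Y, E, L, P, R, G, Z, H, A, V, S, F, X, T, J.

Y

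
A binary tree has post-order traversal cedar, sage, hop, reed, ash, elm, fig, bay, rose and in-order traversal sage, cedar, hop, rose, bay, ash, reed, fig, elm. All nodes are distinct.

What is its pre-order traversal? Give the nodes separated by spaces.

rose hop sage cedar bay fig ash reed elm

The last element of post-order is the root; it splits in-order into left and right subtrees.
Root rose: left subtree has 3 nodes {sage, cedar, hop}, right has 5 {bay, ash, reed, fig, elm}.
  Root hop: left subtree has 2 nodes {sage, cedar}, right has 0 { }.
    Root sage: left subtree has 0 nodes { }, right has 1 {cedar}.
  Root bay: left subtree has 0 nodes { }, right has 4 {ash, reed, fig, elm}.
    Root fig: left subtree has 2 nodes {ash, reed}, right has 1 {elm}.
      Root ash: left subtree has 0 nodes { }, right has 1 {reed}.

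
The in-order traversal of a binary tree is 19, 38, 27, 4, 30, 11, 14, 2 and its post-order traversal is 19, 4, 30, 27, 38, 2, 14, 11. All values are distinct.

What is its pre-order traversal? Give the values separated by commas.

11, 38, 19, 27, 30, 4, 14, 2

The last element of post-order is the root; it splits in-order into left and right subtrees.
Root 11: left subtree has 5 nodes {19, 38, 27, 4, 30}, right has 2 {14, 2}.
  Root 38: left subtree has 1 node {19}, right has 3 {27, 4, 30}.
    Root 27: left subtree has 0 nodes { }, right has 2 {4, 30}.
      Root 30: left subtree has 1 node {4}, right has 0 { }.
  Root 14: left subtree has 0 nodes { }, right has 1 {2}.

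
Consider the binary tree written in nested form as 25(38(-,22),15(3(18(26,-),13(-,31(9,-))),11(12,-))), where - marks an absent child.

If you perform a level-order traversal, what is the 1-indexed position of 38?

Level-order visits nodes level by level from the root, left to right within each level.
Level 0: 25
Level 1: 38, 15
Level 2: 22, 3, 11
Level 3: 18, 13, 12
Level 4: 26, 31
Level 5: 9
Full level-order sequence: 25, 38, 15, 22, 3, 11, 18, 13, 12, 26, 31, 9.

2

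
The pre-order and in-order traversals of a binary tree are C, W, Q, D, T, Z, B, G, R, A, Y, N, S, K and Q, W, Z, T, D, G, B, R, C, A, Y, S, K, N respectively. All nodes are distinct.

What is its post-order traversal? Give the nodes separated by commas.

Q, Z, T, G, R, B, D, W, K, S, N, Y, A, C

The first element of pre-order is the root; it splits in-order into left and right subtrees.
Root C: left subtree has 8 nodes {Q, W, Z, T, D, G, B, R}, right has 5 {A, Y, S, K, N}.
  Root W: left subtree has 1 node {Q}, right has 6 {Z, T, D, G, B, R}.
    Root D: left subtree has 2 nodes {Z, T}, right has 3 {G, B, R}.
      Root T: left subtree has 1 node {Z}, right has 0 { }.
      Root B: left subtree has 1 node {G}, right has 1 {R}.
  Root A: left subtree has 0 nodes { }, right has 4 {Y, S, K, N}.
    Root Y: left subtree has 0 nodes { }, right has 3 {S, K, N}.
      Root N: left subtree has 2 nodes {S, K}, right has 0 { }.
        Root S: left subtree has 0 nodes { }, right has 1 {K}.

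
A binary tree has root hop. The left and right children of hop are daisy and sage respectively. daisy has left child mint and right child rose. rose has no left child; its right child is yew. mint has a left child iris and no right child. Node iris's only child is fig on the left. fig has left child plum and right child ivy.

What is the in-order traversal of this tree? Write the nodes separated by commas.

In-order visits the left subtree, then the node, then the right subtree.
At hop: go left to daisy.
  At daisy: go left to mint.
    At mint: go left to iris.
      At iris: go left to fig.
        At fig: go left to plum.
          plum is a leaf — visit plum.
        Visit fig.
        At fig: go right to ivy.
          ivy is a leaf — visit ivy.
      Visit iris.
      At iris: no right child.
    Visit mint.
    At mint: no right child.
  Visit daisy.
  At daisy: go right to rose.
    At rose: no left child.
    Visit rose.
    At rose: go right to yew.
      yew is a leaf — visit yew.
Visit hop.
At hop: go right to sage.
  sage is a leaf — visit sage.

plum, fig, ivy, iris, mint, daisy, rose, yew, hop, sage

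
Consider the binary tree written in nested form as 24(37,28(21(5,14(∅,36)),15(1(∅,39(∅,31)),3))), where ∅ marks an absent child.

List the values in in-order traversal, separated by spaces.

37 24 5 21 14 36 28 1 39 31 15 3

In-order visits the left subtree, then the node, then the right subtree.
At 24: go left to 37.
  37 is a leaf — visit 37.
Visit 24.
At 24: go right to 28.
  At 28: go left to 21.
    At 21: go left to 5.
      5 is a leaf — visit 5.
    Visit 21.
    At 21: go right to 14.
      At 14: no left child.
      Visit 14.
      At 14: go right to 36.
        36 is a leaf — visit 36.
  Visit 28.
  At 28: go right to 15.
    At 15: go left to 1.
      At 1: no left child.
      Visit 1.
      At 1: go right to 39.
        At 39: no left child.
        Visit 39.
        At 39: go right to 31.
          31 is a leaf — visit 31.
    Visit 15.
    At 15: go right to 3.
      3 is a leaf — visit 3.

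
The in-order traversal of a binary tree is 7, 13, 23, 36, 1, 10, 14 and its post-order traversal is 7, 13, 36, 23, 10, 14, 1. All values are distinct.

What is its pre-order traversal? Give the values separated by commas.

1, 23, 13, 7, 36, 14, 10

The last element of post-order is the root; it splits in-order into left and right subtrees.
Root 1: left subtree has 4 nodes {7, 13, 23, 36}, right has 2 {10, 14}.
  Root 23: left subtree has 2 nodes {7, 13}, right has 1 {36}.
    Root 13: left subtree has 1 node {7}, right has 0 { }.
  Root 14: left subtree has 1 node {10}, right has 0 { }.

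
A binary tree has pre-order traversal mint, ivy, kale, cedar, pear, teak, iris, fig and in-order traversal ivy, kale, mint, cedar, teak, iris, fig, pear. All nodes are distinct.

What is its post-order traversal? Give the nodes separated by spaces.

kale ivy fig iris teak pear cedar mint

The first element of pre-order is the root; it splits in-order into left and right subtrees.
Root mint: left subtree has 2 nodes {ivy, kale}, right has 5 {cedar, teak, iris, fig, pear}.
  Root ivy: left subtree has 0 nodes { }, right has 1 {kale}.
  Root cedar: left subtree has 0 nodes { }, right has 4 {teak, iris, fig, pear}.
    Root pear: left subtree has 3 nodes {teak, iris, fig}, right has 0 { }.
      Root teak: left subtree has 0 nodes { }, right has 2 {iris, fig}.
        Root iris: left subtree has 0 nodes { }, right has 1 {fig}.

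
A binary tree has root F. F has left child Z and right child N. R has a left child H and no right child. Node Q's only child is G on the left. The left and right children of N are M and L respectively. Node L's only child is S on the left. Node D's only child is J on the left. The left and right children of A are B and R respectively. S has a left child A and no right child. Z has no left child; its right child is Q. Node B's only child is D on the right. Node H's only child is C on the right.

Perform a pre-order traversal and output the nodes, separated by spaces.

F Z Q G N M L S A B D J R H C

Pre-order visits the node, then its left subtree, then its right subtree.
Visit F.
At F: go left to Z.
  Visit Z.
  At Z: no left child.
  At Z: go right to Q.
    Visit Q.
    At Q: go left to G.
      G is a leaf — visit G.
    At Q: no right child.
At F: go right to N.
  Visit N.
  At N: go left to M.
    M is a leaf — visit M.
  At N: go right to L.
    Visit L.
    At L: go left to S.
      Visit S.
      At S: go left to A.
        Visit A.
        At A: go left to B.
          Visit B.
          At B: no left child.
          At B: go right to D.
            Visit D.
            At D: go left to J.
              J is a leaf — visit J.
            At D: no right child.
        At A: go right to R.
          Visit R.
          At R: go left to H.
            Visit H.
            At H: no left child.
            At H: go right to C.
              C is a leaf — visit C.
          At R: no right child.
      At S: no right child.
    At L: no right child.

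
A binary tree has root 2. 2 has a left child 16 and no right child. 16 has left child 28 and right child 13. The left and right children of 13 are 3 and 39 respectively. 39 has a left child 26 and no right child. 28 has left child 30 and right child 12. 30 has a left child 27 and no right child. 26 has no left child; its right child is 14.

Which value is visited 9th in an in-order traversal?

In-order visits the left subtree, then the node, then the right subtree.
At 2: go left to 16.
  At 16: go left to 28.
    At 28: go left to 30.
      At 30: go left to 27.
        27 is a leaf — visit 27.
      Visit 30.
      At 30: no right child.
    Visit 28.
    At 28: go right to 12.
      12 is a leaf — visit 12.
  Visit 16.
  At 16: go right to 13.
    At 13: go left to 3.
      3 is a leaf — visit 3.
    Visit 13.
    At 13: go right to 39.
      At 39: go left to 26.
        At 26: no left child.
        Visit 26.
        At 26: go right to 14.
          14 is a leaf — visit 14.
      Visit 39.
      At 39: no right child.
Visit 2.
At 2: no right child.
Full in-order sequence: 27, 30, 28, 12, 16, 3, 13, 26, 14, 39, 2.

14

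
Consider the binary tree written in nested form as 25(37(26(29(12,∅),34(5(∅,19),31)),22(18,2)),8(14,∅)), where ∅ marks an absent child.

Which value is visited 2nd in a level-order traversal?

Level-order visits nodes level by level from the root, left to right within each level.
Level 0: 25
Level 1: 37, 8
Level 2: 26, 22, 14
Level 3: 29, 34, 18, 2
Level 4: 12, 5, 31
Level 5: 19
Full level-order sequence: 25, 37, 8, 26, 22, 14, 29, 34, 18, 2, 12, 5, 31, 19.

37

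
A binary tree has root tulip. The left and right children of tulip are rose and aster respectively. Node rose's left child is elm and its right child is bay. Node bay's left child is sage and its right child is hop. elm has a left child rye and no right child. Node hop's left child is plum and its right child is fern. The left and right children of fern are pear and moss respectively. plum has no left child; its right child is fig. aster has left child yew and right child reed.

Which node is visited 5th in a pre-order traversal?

bay

Pre-order visits the node, then its left subtree, then its right subtree.
Visit tulip.
At tulip: go left to rose.
  Visit rose.
  At rose: go left to elm.
    Visit elm.
    At elm: go left to rye.
      rye is a leaf — visit rye.
    At elm: no right child.
  At rose: go right to bay.
    Visit bay.
    At bay: go left to sage.
      sage is a leaf — visit sage.
    At bay: go right to hop.
      Visit hop.
      At hop: go left to plum.
        Visit plum.
        At plum: no left child.
        At plum: go right to fig.
          fig is a leaf — visit fig.
      At hop: go right to fern.
        Visit fern.
        At fern: go left to pear.
          pear is a leaf — visit pear.
        At fern: go right to moss.
          moss is a leaf — visit moss.
At tulip: go right to aster.
  Visit aster.
  At aster: go left to yew.
    yew is a leaf — visit yew.
  At aster: go right to reed.
    reed is a leaf — visit reed.
Full pre-order sequence: tulip, rose, elm, rye, bay, sage, hop, plum, fig, fern, pear, moss, aster, yew, reed.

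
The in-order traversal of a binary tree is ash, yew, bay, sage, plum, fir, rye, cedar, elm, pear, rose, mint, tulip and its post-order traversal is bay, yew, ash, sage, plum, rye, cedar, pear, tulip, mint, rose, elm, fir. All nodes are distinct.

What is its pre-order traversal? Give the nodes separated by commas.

fir, plum, sage, ash, yew, bay, elm, cedar, rye, rose, pear, mint, tulip

The last element of post-order is the root; it splits in-order into left and right subtrees.
Root fir: left subtree has 5 nodes {ash, yew, bay, sage, plum}, right has 7 {rye, cedar, elm, pear, rose, mint, tulip}.
  Root plum: left subtree has 4 nodes {ash, yew, bay, sage}, right has 0 { }.
    Root sage: left subtree has 3 nodes {ash, yew, bay}, right has 0 { }.
      Root ash: left subtree has 0 nodes { }, right has 2 {yew, bay}.
        Root yew: left subtree has 0 nodes { }, right has 1 {bay}.
  Root elm: left subtree has 2 nodes {rye, cedar}, right has 4 {pear, rose, mint, tulip}.
    Root cedar: left subtree has 1 node {rye}, right has 0 { }.
    Root rose: left subtree has 1 node {pear}, right has 2 {mint, tulip}.
      Root mint: left subtree has 0 nodes { }, right has 1 {tulip}.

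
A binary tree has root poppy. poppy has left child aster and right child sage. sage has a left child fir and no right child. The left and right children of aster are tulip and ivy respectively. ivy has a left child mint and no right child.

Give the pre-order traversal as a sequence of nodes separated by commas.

poppy, aster, tulip, ivy, mint, sage, fir

Pre-order visits the node, then its left subtree, then its right subtree.
Visit poppy.
At poppy: go left to aster.
  Visit aster.
  At aster: go left to tulip.
    tulip is a leaf — visit tulip.
  At aster: go right to ivy.
    Visit ivy.
    At ivy: go left to mint.
      mint is a leaf — visit mint.
    At ivy: no right child.
At poppy: go right to sage.
  Visit sage.
  At sage: go left to fir.
    fir is a leaf — visit fir.
  At sage: no right child.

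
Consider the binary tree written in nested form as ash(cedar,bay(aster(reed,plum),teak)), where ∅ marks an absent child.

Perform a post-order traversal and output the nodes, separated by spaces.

cedar reed plum aster teak bay ash

Post-order visits the left subtree, then the right subtree, then the node.
At ash: go left to cedar.
  cedar is a leaf — visit cedar.
At ash: go right to bay.
  At bay: go left to aster.
    At aster: go left to reed.
      reed is a leaf — visit reed.
    At aster: go right to plum.
      plum is a leaf — visit plum.
    Visit aster.
  At bay: go right to teak.
    teak is a leaf — visit teak.
  Visit bay.
Visit ash.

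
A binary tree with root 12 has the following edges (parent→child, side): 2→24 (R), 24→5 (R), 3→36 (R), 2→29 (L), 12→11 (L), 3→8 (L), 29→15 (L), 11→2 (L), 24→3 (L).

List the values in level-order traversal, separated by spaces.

12 11 2 29 24 15 3 5 8 36

Level-order visits nodes level by level from the root, left to right within each level.
Level 0: 12
Level 1: 11
Level 2: 2
Level 3: 29, 24
Level 4: 15, 3, 5
Level 5: 8, 36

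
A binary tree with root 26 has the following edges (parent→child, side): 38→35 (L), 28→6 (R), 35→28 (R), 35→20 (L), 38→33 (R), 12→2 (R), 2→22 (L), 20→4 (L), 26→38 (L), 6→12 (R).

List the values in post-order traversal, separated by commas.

Post-order visits the left subtree, then the right subtree, then the node.
At 26: go left to 38.
  At 38: go left to 35.
    At 35: go left to 20.
      At 20: go left to 4.
        4 is a leaf — visit 4.
      At 20: no right child.
      Visit 20.
    At 35: go right to 28.
      At 28: no left child.
      At 28: go right to 6.
        At 6: no left child.
        At 6: go right to 12.
          At 12: no left child.
          At 12: go right to 2.
            At 2: go left to 22.
              22 is a leaf — visit 22.
            At 2: no right child.
            Visit 2.
          Visit 12.
        Visit 6.
      Visit 28.
    Visit 35.
  At 38: go right to 33.
    33 is a leaf — visit 33.
  Visit 38.
At 26: no right child.
Visit 26.

4, 20, 22, 2, 12, 6, 28, 35, 33, 38, 26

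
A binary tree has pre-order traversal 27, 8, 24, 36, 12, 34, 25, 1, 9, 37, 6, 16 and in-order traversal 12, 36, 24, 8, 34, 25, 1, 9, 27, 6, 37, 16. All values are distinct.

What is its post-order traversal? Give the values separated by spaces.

12 36 24 9 1 25 34 8 6 16 37 27

The first element of pre-order is the root; it splits in-order into left and right subtrees.
Root 27: left subtree has 8 nodes {12, 36, 24, 8, 34, 25, 1, 9}, right has 3 {6, 37, 16}.
  Root 8: left subtree has 3 nodes {12, 36, 24}, right has 4 {34, 25, 1, 9}.
    Root 24: left subtree has 2 nodes {12, 36}, right has 0 { }.
      Root 36: left subtree has 1 node {12}, right has 0 { }.
    Root 34: left subtree has 0 nodes { }, right has 3 {25, 1, 9}.
      Root 25: left subtree has 0 nodes { }, right has 2 {1, 9}.
        Root 1: left subtree has 0 nodes { }, right has 1 {9}.
  Root 37: left subtree has 1 node {6}, right has 1 {16}.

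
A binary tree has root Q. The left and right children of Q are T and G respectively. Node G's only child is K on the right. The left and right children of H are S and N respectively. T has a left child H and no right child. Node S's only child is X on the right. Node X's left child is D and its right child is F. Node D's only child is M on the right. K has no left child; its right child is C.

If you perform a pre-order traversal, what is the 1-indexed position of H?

Pre-order visits the node, then its left subtree, then its right subtree.
Visit Q.
At Q: go left to T.
  Visit T.
  At T: go left to H.
    Visit H.
    At H: go left to S.
      Visit S.
      At S: no left child.
      At S: go right to X.
        Visit X.
        At X: go left to D.
          Visit D.
          At D: no left child.
          At D: go right to M.
            M is a leaf — visit M.
        At X: go right to F.
          F is a leaf — visit F.
    At H: go right to N.
      N is a leaf — visit N.
  At T: no right child.
At Q: go right to G.
  Visit G.
  At G: no left child.
  At G: go right to K.
    Visit K.
    At K: no left child.
    At K: go right to C.
      C is a leaf — visit C.
Full pre-order sequence: Q, T, H, S, X, D, M, F, N, G, K, C.

3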